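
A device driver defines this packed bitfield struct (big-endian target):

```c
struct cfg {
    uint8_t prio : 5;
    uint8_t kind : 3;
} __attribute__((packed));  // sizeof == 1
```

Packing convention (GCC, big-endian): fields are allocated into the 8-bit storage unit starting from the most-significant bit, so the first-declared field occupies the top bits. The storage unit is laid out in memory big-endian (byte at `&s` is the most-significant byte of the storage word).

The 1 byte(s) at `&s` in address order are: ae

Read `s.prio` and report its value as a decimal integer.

[0]=0xae (big-endian) → word 0xae
prio:5 @ bit 3 → (0xae>>3)&0x1f = 0x15  ←
kind:3 @ bit 0 → (0xae>>0)&0x7 = 0x6

21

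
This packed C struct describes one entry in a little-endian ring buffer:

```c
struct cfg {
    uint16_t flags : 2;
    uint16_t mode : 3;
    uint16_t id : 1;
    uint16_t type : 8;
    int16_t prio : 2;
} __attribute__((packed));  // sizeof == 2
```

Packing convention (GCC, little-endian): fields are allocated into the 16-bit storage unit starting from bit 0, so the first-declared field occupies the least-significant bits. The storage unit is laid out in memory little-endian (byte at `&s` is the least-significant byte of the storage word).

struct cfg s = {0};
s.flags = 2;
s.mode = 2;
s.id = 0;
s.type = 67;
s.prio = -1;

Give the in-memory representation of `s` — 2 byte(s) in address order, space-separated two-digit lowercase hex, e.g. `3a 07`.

ca d0

flags:2 = 2 → 0x2 << 0 → word 0x0002
mode:3 = 2 → 0x2 << 2 → word 0x000a
id:1 = 0 → 0x0 << 5 → word 0x000a
type:8 = 67 → 0x43 << 6 → word 0x10ca
prio:2 = -1 → 0x3 << 14 → word 0xd0ca
word = 0xd0ca → little-endian bytes:
  [0]=0xca  [1]=0xd0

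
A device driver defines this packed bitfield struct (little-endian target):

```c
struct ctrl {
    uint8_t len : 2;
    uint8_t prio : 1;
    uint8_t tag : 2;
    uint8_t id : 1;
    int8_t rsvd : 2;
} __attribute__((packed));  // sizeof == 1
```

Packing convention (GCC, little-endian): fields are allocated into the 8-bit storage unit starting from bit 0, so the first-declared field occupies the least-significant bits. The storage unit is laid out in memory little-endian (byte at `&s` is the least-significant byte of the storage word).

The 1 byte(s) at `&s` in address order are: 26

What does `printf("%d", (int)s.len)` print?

2

[0]=0x26 (little-endian) → word 0x26
len [0+:2] = (word>>0) & 0x3 = 2  ←
prio [2+:1] = (word>>2) & 0x1 = 1
tag [3+:2] = (word>>3) & 0x3 = 0
id [5+:1] = (word>>5) & 0x1 = 1
rsvd [6+:2] = (word>>6) & 0x3 = 0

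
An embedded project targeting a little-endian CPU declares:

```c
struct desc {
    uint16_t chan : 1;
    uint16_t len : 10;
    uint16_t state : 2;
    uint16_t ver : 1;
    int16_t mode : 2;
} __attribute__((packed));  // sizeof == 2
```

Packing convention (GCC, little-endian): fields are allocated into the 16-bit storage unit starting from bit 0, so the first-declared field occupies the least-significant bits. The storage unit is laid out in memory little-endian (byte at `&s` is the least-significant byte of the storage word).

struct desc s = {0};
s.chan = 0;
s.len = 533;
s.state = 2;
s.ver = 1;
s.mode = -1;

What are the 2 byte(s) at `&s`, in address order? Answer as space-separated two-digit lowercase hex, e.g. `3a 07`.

[0+:1] chan=0 & 0x1 = 0x0; word=0x0000
[1+:10] len=533 & 0x3ff = 0x215; word=0x042a
[11+:2] state=2 & 0x3 = 0x2; word=0x142a
[13+:1] ver=1 & 0x1 = 0x1; word=0x342a
[14+:2] mode=-1 & 0x3 = 0x3; word=0xf42a
word = 0xf42a → little-endian bytes:
  [0]=0x2a  [1]=0xf4

2a f4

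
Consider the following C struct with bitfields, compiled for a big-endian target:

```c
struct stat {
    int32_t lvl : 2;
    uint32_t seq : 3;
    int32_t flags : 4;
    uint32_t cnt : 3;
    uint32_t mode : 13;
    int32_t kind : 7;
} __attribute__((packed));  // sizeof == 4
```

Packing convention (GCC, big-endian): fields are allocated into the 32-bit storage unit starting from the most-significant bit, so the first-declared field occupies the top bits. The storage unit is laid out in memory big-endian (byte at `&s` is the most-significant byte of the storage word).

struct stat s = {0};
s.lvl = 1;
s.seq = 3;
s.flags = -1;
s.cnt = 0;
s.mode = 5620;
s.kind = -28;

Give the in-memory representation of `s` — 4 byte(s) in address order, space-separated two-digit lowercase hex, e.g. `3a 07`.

lvl:2 = 1 → 0x1 << 30 → word 0x40000000
seq:3 = 3 → 0x3 << 27 → word 0x58000000
flags:4 = -1 → 0xf << 23 → word 0x5f800000
cnt:3 = 0 → 0x0 << 20 → word 0x5f800000
mode:13 = 5620 → 0x15f4 << 7 → word 0x5f8afa00
kind:7 = -28 → 0x64 << 0 → word 0x5f8afa64
word = 0x5f8afa64 → big-endian bytes:
  [0]=0x5f  [1]=0x8a  [2]=0xfa  [3]=0x64

5f 8a fa 64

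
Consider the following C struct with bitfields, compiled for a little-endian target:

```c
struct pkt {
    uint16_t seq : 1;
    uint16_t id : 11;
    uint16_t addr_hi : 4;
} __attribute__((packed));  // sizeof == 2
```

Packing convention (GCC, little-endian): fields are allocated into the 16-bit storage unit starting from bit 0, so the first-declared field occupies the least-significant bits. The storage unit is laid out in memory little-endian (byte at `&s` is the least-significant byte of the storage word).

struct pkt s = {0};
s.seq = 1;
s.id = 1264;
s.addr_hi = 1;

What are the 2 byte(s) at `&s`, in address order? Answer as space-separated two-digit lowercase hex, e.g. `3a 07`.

seq:1 = 1 → 0x1 << 0 → word 0x0001
id:11 = 1264 → 0x4f0 << 1 → word 0x09e1
addr_hi:4 = 1 → 0x1 << 12 → word 0x19e1
word = 0x19e1 → little-endian bytes:
  [0]=0xe1  [1]=0x19

e1 19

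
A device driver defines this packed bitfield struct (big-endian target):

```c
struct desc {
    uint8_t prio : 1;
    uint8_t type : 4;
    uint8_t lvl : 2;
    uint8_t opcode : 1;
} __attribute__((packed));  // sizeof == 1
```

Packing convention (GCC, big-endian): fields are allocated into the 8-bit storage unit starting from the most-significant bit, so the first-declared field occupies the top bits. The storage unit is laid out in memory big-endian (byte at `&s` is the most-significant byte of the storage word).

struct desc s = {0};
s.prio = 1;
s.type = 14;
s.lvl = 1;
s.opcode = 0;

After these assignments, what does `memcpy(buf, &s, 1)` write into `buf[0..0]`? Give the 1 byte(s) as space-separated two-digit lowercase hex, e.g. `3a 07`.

f2

[7+:1] prio=1 & 0x1 = 0x1; word=0x80
[3+:4] type=14 & 0xf = 0xe; word=0xf0
[1+:2] lvl=1 & 0x3 = 0x1; word=0xf2
[0+:1] opcode=0 & 0x1 = 0x0; word=0xf2
word = 0xf2 → big-endian bytes:
  [0]=0xf2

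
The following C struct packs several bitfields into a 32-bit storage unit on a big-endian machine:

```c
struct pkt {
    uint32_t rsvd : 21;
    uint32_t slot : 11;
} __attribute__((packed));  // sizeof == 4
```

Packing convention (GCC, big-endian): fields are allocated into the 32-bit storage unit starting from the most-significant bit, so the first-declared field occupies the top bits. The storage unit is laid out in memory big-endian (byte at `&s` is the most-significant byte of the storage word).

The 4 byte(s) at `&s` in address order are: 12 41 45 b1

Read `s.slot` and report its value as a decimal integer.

1457

[0]=0x12 [1]=0x41 [2]=0x45 [3]=0xb1 (big-endian) → word 0x124145b1
rsvd:21 @ bit 11 → (0x124145b1>>11)&0x1fffff = 0x24828
slot:11 @ bit 0 → (0x124145b1>>0)&0x7ff = 0x5b1  ←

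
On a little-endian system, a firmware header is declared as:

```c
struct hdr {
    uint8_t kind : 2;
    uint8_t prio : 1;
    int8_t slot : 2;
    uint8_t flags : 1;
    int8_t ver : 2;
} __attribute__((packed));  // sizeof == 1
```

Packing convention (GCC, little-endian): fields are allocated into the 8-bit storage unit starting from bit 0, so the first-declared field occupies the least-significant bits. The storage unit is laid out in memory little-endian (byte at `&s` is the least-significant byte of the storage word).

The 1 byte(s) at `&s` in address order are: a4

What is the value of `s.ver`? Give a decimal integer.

[0]=0xa4 (little-endian) → word 0xa4
kind:2 @ bit 0 → (0xa4>>0)&0x3 = 0x0
prio:1 @ bit 2 → (0xa4>>2)&0x1 = 0x1
slot:2 @ bit 3 → (0xa4>>3)&0x3 = 0x0
flags:1 @ bit 5 → (0xa4>>5)&0x1 = 0x1
ver:2 @ bit 6 → (0xa4>>6)&0x3 = 0x2  ←
ver signed 2b, MSB=1: 2 - 4 = -2

-2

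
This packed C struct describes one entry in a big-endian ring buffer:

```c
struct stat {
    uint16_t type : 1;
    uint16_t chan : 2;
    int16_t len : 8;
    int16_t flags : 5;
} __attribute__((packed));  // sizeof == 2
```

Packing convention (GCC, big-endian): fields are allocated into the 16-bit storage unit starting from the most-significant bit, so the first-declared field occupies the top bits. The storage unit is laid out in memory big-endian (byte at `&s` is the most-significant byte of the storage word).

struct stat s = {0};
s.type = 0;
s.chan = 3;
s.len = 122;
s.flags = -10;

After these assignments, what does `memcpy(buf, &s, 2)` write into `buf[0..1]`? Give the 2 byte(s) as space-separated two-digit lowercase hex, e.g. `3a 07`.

6f 56

type:1 = 0 → 0x0 << 15 → word 0x0000
chan:2 = 3 → 0x3 << 13 → word 0x6000
len:8 = 122 → 0x7a << 5 → word 0x6f40
flags:5 = -10 → 0x16 << 0 → word 0x6f56
word = 0x6f56 → big-endian bytes:
  [0]=0x6f  [1]=0x56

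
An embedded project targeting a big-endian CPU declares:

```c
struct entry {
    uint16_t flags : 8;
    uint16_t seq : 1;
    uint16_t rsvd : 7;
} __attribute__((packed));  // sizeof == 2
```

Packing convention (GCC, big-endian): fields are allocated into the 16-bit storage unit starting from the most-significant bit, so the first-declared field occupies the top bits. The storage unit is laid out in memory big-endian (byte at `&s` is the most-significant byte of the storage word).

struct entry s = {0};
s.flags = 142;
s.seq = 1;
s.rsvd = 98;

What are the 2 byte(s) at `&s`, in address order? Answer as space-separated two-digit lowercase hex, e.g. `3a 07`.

8e e2

flags:8 = 142 → 0x8e << 8 → word 0x8e00
seq:1 = 1 → 0x1 << 7 → word 0x8e80
rsvd:7 = 98 → 0x62 << 0 → word 0x8ee2
word = 0x8ee2 → big-endian bytes:
  [0]=0x8e  [1]=0xe2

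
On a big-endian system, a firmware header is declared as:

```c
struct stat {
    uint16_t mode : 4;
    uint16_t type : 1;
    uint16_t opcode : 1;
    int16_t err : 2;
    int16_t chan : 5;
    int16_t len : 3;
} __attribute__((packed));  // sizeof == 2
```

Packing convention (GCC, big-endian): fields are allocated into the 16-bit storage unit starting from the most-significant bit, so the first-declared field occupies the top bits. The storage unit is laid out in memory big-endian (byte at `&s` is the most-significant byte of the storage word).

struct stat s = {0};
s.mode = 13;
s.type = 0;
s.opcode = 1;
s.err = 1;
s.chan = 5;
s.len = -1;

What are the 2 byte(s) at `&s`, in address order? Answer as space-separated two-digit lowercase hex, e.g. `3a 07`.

d5 2f

[12+:4] mode=13 & 0xf = 0xd; word=0xd000
[11+:1] type=0 & 0x1 = 0x0; word=0xd000
[10+:1] opcode=1 & 0x1 = 0x1; word=0xd400
[8+:2] err=1 & 0x3 = 0x1; word=0xd500
[3+:5] chan=5 & 0x1f = 0x5; word=0xd528
[0+:3] len=-1 & 0x7 = 0x7; word=0xd52f
word = 0xd52f → big-endian bytes:
  [0]=0xd5  [1]=0x2f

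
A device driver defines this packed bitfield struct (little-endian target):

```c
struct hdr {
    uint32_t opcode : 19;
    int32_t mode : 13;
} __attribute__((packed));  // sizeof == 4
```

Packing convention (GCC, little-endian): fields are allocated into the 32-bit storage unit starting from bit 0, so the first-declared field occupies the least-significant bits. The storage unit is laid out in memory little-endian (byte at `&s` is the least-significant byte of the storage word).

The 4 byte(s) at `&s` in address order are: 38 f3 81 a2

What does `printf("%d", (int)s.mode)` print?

-2992

[0]=0x38 [1]=0xf3 [2]=0x81 [3]=0xa2 (little-endian) → word 0xa281f338
opcode [0+:19] = (word>>0) & 0x7ffff = 127800
mode [19+:13] = (word>>19) & 0x1fff = 5200  ←
mode signed 13b, MSB=1: 5200 - 8192 = -2992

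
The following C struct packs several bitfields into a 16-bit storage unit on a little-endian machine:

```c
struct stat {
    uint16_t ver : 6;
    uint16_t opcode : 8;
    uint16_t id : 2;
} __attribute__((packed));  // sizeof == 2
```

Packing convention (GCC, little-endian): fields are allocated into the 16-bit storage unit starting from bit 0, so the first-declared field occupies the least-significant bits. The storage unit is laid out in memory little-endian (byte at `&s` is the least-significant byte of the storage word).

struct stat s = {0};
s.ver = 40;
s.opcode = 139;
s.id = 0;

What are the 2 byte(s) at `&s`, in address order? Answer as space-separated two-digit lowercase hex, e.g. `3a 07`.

e8 22

ver (6b) val=40 bits=0x28 at bit 0: 0x0028
opcode (8b) val=139 bits=0x8b at bit 6: 0x22e8
id (2b) val=0 bits=0x0 at bit 14: 0x22e8
word = 0x22e8 → little-endian bytes:
  [0]=0xe8  [1]=0x22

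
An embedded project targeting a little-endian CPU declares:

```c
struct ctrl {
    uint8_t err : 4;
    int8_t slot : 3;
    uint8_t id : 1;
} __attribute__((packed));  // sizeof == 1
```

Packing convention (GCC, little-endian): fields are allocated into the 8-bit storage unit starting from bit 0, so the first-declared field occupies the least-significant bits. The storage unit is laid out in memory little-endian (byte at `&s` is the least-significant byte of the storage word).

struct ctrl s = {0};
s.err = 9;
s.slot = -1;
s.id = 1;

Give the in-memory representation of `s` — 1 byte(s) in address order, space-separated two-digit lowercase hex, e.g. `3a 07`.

err (4b) val=9 bits=0x9 at bit 0: 0x09
slot (3b) val=-1 bits=0x7 at bit 4: 0x79
id (1b) val=1 bits=0x1 at bit 7: 0xf9
word = 0xf9 → little-endian bytes:
  [0]=0xf9

f9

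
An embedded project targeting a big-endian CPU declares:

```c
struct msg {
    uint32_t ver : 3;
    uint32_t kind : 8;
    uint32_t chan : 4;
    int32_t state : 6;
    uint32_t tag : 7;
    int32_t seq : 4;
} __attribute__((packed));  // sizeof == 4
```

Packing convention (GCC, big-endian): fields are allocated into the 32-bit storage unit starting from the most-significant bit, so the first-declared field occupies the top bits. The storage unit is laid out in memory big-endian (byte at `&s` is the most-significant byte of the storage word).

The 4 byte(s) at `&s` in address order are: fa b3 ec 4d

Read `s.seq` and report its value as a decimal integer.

[0]=0xfa [1]=0xb3 [2]=0xec [3]=0x4d (big-endian) → word 0xfab3ec4d
ver:3 @ bit 29 → (0xfab3ec4d>>29)&0x7 = 0x7
kind:8 @ bit 21 → (0xfab3ec4d>>21)&0xff = 0xd5
chan:4 @ bit 17 → (0xfab3ec4d>>17)&0xf = 0x9
state:6 @ bit 11 → (0xfab3ec4d>>11)&0x3f = 0x3d
tag:7 @ bit 4 → (0xfab3ec4d>>4)&0x7f = 0x44
seq:4 @ bit 0 → (0xfab3ec4d>>0)&0xf = 0xd  ←
seq signed 4b, MSB=1: 13 - 16 = -3

-3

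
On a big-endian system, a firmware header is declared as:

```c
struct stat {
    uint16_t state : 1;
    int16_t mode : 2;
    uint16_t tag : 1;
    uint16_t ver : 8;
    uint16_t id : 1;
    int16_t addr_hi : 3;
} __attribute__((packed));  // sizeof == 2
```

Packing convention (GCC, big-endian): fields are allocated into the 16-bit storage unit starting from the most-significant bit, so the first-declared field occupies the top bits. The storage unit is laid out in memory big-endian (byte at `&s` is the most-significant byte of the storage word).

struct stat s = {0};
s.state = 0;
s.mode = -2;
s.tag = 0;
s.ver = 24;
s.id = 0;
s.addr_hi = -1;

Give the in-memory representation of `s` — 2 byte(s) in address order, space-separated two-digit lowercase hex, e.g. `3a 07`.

41 87

state (1b) val=0 bits=0x0 at bit 15: 0x0000
mode (2b) val=-2 bits=0x2 at bit 13: 0x4000
tag (1b) val=0 bits=0x0 at bit 12: 0x4000
ver (8b) val=24 bits=0x18 at bit 4: 0x4180
id (1b) val=0 bits=0x0 at bit 3: 0x4180
addr_hi (3b) val=-1 bits=0x7 at bit 0: 0x4187
word = 0x4187 → big-endian bytes:
  [0]=0x41  [1]=0x87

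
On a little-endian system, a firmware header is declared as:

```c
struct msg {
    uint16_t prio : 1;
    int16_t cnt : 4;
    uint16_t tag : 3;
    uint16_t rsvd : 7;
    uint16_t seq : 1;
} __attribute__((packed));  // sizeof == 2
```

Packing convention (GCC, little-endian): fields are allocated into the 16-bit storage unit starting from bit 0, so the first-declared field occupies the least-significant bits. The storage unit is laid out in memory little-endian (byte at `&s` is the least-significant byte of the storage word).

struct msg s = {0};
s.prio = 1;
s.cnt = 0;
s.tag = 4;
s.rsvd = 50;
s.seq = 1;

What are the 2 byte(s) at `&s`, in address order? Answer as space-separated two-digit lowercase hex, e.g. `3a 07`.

81 b2

[0+:1] prio=1 & 0x1 = 0x1; word=0x0001
[1+:4] cnt=0 & 0xf = 0x0; word=0x0001
[5+:3] tag=4 & 0x7 = 0x4; word=0x0081
[8+:7] rsvd=50 & 0x7f = 0x32; word=0x3281
[15+:1] seq=1 & 0x1 = 0x1; word=0xb281
word = 0xb281 → little-endian bytes:
  [0]=0x81  [1]=0xb2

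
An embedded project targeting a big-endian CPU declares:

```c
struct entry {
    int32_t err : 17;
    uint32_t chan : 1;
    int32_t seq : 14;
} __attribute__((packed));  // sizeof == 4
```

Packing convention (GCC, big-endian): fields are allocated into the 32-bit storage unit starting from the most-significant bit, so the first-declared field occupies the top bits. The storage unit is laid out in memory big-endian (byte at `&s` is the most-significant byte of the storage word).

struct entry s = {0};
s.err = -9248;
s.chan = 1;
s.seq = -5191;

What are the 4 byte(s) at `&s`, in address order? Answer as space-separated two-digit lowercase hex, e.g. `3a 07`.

err:17 = -9248 → 0x1dbe0 << 15 → word 0xedf00000
chan:1 = 1 → 0x1 << 14 → word 0xedf04000
seq:14 = -5191 → 0x2bb9 << 0 → word 0xedf06bb9
word = 0xedf06bb9 → big-endian bytes:
  [0]=0xed  [1]=0xf0  [2]=0x6b  [3]=0xb9

ed f0 6b b9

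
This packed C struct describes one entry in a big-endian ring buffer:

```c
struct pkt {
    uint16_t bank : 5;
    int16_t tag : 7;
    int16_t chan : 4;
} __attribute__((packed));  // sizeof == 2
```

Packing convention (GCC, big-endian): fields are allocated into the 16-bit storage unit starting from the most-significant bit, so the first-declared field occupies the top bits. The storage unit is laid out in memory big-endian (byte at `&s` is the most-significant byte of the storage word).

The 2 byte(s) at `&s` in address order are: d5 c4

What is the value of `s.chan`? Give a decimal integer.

4

[0]=0xd5 [1]=0xc4 (big-endian) → word 0xd5c4
bank [11+:5] = (word>>11) & 0x1f = 26
tag [4+:7] = (word>>4) & 0x7f = 92
chan [0+:4] = (word>>0) & 0xf = 4  ←
chan signed 4b, MSB=0: value = 4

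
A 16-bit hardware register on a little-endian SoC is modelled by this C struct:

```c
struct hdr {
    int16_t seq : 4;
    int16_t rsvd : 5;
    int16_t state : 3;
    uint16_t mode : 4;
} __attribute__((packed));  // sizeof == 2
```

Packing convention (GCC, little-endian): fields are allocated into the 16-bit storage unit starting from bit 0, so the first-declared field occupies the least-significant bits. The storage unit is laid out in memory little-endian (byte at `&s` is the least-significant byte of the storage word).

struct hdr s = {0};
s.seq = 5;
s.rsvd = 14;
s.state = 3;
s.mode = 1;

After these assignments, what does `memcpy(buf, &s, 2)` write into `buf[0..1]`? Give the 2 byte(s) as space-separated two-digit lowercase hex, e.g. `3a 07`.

e5 16

[0+:4] seq=5 & 0xf = 0x5; word=0x0005
[4+:5] rsvd=14 & 0x1f = 0xe; word=0x00e5
[9+:3] state=3 & 0x7 = 0x3; word=0x06e5
[12+:4] mode=1 & 0xf = 0x1; word=0x16e5
word = 0x16e5 → little-endian bytes:
  [0]=0xe5  [1]=0x16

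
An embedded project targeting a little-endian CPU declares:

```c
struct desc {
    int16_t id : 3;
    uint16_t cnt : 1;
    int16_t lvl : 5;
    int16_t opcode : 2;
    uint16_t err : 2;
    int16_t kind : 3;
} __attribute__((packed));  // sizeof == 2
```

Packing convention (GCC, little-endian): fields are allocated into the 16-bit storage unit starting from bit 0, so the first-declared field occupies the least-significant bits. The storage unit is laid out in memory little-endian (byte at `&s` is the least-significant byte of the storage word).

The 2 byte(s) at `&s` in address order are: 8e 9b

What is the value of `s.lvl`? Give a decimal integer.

-8

[0]=0x8e [1]=0x9b (little-endian) → word 0x9b8e
id:3 @ bit 0 → (0x9b8e>>0)&0x7 = 0x6
cnt:1 @ bit 3 → (0x9b8e>>3)&0x1 = 0x1
lvl:5 @ bit 4 → (0x9b8e>>4)&0x1f = 0x18  ←
opcode:2 @ bit 9 → (0x9b8e>>9)&0x3 = 0x1
err:2 @ bit 11 → (0x9b8e>>11)&0x3 = 0x3
kind:3 @ bit 13 → (0x9b8e>>13)&0x7 = 0x4
lvl signed 5b, MSB=1: 24 - 32 = -8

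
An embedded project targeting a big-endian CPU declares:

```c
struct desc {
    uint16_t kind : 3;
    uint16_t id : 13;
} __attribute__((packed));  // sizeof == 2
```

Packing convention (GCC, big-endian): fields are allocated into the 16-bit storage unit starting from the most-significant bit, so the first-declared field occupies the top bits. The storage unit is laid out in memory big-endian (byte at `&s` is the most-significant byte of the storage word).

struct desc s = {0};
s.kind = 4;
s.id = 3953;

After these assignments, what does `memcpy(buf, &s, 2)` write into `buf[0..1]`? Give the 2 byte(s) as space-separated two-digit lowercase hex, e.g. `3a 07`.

8f 71

[13+:3] kind=4 & 0x7 = 0x4; word=0x8000
[0+:13] id=3953 & 0x1fff = 0xf71; word=0x8f71
word = 0x8f71 → big-endian bytes:
  [0]=0x8f  [1]=0x71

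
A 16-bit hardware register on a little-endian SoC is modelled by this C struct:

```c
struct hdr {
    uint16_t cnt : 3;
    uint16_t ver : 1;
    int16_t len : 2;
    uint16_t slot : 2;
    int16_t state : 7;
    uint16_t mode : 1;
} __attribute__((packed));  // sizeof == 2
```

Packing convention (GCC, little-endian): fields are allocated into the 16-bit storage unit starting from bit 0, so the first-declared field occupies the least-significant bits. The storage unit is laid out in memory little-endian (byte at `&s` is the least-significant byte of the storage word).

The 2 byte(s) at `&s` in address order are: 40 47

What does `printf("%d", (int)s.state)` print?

-57

[0]=0x40 [1]=0x47 (little-endian) → word 0x4740
cnt:3 @ bit 0 → (0x4740>>0)&0x7 = 0x0
ver:1 @ bit 3 → (0x4740>>3)&0x1 = 0x0
len:2 @ bit 4 → (0x4740>>4)&0x3 = 0x0
slot:2 @ bit 6 → (0x4740>>6)&0x3 = 0x1
state:7 @ bit 8 → (0x4740>>8)&0x7f = 0x47  ←
mode:1 @ bit 15 → (0x4740>>15)&0x1 = 0x0
state signed 7b, MSB=1: 71 - 128 = -57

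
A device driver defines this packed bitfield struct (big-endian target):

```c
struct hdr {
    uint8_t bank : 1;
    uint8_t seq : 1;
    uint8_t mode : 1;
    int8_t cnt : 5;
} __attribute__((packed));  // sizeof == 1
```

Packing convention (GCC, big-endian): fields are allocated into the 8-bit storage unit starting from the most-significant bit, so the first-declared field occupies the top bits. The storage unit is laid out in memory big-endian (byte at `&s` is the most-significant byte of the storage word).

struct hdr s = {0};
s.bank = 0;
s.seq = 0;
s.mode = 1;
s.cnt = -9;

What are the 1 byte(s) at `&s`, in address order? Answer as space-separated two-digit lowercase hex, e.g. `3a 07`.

37

bank (1b) val=0 bits=0x0 at bit 7: 0x00
seq (1b) val=0 bits=0x0 at bit 6: 0x00
mode (1b) val=1 bits=0x1 at bit 5: 0x20
cnt (5b) val=-9 bits=0x17 at bit 0: 0x37
word = 0x37 → big-endian bytes:
  [0]=0x37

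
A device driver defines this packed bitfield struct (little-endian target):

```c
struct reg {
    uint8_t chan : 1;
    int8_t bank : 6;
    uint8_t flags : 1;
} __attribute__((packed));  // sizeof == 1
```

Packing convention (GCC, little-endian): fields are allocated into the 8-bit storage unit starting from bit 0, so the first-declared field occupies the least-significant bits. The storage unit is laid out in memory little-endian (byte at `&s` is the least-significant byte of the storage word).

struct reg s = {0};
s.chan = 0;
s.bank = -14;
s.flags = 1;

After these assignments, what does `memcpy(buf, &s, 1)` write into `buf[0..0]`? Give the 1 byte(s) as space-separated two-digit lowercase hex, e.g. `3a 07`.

e4

chan (1b) val=0 bits=0x0 at bit 0: 0x00
bank (6b) val=-14 bits=0x32 at bit 1: 0x64
flags (1b) val=1 bits=0x1 at bit 7: 0xe4
word = 0xe4 → little-endian bytes:
  [0]=0xe4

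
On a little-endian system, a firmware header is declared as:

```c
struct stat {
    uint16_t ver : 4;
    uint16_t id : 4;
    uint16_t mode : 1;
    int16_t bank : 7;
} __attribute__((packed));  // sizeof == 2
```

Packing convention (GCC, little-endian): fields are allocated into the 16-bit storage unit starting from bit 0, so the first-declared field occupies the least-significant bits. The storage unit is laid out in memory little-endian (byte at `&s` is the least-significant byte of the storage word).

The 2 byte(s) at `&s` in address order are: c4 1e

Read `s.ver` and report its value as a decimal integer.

[0]=0xc4 [1]=0x1e (little-endian) → word 0x1ec4
ver [0+:4] = (word>>0) & 0xf = 4  ←
id [4+:4] = (word>>4) & 0xf = 12
mode [8+:1] = (word>>8) & 0x1 = 0
bank [9+:7] = (word>>9) & 0x7f = 15

4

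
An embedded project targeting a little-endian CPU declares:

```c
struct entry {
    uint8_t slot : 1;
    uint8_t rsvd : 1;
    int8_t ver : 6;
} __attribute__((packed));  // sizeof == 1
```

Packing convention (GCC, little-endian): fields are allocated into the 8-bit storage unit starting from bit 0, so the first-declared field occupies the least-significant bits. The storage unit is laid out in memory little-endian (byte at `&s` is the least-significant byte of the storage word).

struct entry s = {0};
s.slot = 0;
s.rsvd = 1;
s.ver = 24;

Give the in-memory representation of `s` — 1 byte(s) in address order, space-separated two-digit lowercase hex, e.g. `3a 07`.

62

[0+:1] slot=0 & 0x1 = 0x0; word=0x00
[1+:1] rsvd=1 & 0x1 = 0x1; word=0x02
[2+:6] ver=24 & 0x3f = 0x18; word=0x62
word = 0x62 → little-endian bytes:
  [0]=0x62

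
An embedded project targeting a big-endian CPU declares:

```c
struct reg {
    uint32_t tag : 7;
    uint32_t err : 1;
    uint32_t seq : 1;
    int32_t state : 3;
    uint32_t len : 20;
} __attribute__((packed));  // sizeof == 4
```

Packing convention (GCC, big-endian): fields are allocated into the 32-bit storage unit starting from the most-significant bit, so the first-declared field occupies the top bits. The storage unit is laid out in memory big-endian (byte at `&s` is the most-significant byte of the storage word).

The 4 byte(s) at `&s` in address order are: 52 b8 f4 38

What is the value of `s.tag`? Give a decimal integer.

41

[0]=0x52 [1]=0xb8 [2]=0xf4 [3]=0x38 (big-endian) → word 0x52b8f438
tag [25+:7] = (word>>25) & 0x7f = 41  ←
err [24+:1] = (word>>24) & 0x1 = 0
seq [23+:1] = (word>>23) & 0x1 = 1
state [20+:3] = (word>>20) & 0x7 = 3
len [0+:20] = (word>>0) & 0xfffff = 586808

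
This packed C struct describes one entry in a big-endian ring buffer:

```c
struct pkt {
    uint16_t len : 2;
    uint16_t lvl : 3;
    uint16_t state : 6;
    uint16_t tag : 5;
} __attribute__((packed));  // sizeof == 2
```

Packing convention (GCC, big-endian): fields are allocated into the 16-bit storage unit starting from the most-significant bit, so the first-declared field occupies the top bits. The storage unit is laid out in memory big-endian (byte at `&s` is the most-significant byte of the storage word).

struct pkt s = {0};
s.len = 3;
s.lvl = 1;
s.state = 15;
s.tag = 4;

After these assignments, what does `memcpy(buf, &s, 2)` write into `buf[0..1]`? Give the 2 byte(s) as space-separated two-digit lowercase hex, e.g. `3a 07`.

c9 e4

len:2 = 3 → 0x3 << 14 → word 0xc000
lvl:3 = 1 → 0x1 << 11 → word 0xc800
state:6 = 15 → 0xf << 5 → word 0xc9e0
tag:5 = 4 → 0x4 << 0 → word 0xc9e4
word = 0xc9e4 → big-endian bytes:
  [0]=0xc9  [1]=0xe4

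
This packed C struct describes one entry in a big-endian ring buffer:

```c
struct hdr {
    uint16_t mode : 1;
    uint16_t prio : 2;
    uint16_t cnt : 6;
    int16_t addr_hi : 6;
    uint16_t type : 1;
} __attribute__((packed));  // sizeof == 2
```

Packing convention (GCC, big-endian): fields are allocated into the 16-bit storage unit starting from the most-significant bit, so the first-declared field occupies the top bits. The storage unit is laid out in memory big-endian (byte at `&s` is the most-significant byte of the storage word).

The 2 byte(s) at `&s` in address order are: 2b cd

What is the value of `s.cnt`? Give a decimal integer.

[0]=0x2b [1]=0xcd (big-endian) → word 0x2bcd
mode [15+:1] = (word>>15) & 0x1 = 0
prio [13+:2] = (word>>13) & 0x3 = 1
cnt [7+:6] = (word>>7) & 0x3f = 23  ←
addr_hi [1+:6] = (word>>1) & 0x3f = 38
type [0+:1] = (word>>0) & 0x1 = 1

23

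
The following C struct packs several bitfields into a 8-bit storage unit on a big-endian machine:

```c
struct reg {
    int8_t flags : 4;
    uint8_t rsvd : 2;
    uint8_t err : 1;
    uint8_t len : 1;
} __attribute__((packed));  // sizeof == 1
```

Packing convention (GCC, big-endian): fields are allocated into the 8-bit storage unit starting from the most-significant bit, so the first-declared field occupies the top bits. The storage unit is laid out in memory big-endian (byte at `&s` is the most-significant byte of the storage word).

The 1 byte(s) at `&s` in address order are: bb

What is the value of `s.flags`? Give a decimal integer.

-5

[0]=0xbb (big-endian) → word 0xbb
flags [4+:4] = (word>>4) & 0xf = 11  ←
rsvd [2+:2] = (word>>2) & 0x3 = 2
err [1+:1] = (word>>1) & 0x1 = 1
len [0+:1] = (word>>0) & 0x1 = 1
flags signed 4b, MSB=1: 11 - 16 = -5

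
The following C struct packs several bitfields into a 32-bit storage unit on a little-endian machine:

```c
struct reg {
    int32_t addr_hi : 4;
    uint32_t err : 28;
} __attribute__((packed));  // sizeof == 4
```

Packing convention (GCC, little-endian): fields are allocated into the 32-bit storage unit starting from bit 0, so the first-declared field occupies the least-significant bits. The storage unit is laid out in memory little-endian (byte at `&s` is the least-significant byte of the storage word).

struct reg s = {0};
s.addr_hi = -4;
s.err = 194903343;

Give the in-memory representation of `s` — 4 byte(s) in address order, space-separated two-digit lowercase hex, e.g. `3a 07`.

addr_hi:4 = -4 → 0xc << 0 → word 0x0000000c
err:28 = 194903343 → 0xb9dfd2f << 4 → word 0xb9dfd2fc
word = 0xb9dfd2fc → little-endian bytes:
  [0]=0xfc  [1]=0xd2  [2]=0xdf  [3]=0xb9

fc d2 df b9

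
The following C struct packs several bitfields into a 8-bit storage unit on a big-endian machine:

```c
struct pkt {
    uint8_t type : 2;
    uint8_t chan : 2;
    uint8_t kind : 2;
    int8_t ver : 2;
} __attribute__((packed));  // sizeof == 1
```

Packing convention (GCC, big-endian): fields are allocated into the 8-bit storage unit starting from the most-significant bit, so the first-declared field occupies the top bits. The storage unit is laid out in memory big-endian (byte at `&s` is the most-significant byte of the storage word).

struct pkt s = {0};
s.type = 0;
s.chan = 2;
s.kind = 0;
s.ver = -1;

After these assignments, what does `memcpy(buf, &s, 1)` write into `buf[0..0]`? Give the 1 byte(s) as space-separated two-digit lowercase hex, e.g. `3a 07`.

[6+:2] type=0 & 0x3 = 0x0; word=0x00
[4+:2] chan=2 & 0x3 = 0x2; word=0x20
[2+:2] kind=0 & 0x3 = 0x0; word=0x20
[0+:2] ver=-1 & 0x3 = 0x3; word=0x23
word = 0x23 → big-endian bytes:
  [0]=0x23

23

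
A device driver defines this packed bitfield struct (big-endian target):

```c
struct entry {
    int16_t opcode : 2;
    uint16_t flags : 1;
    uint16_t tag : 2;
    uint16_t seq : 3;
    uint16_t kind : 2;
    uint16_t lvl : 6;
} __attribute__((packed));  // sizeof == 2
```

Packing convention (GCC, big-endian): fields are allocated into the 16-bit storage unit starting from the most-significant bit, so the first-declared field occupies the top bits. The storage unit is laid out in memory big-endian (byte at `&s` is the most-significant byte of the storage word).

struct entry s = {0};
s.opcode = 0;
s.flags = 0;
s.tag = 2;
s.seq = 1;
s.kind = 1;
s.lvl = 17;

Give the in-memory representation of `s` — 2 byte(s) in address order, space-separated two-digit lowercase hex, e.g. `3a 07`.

opcode (2b) val=0 bits=0x0 at bit 14: 0x0000
flags (1b) val=0 bits=0x0 at bit 13: 0x0000
tag (2b) val=2 bits=0x2 at bit 11: 0x1000
seq (3b) val=1 bits=0x1 at bit 8: 0x1100
kind (2b) val=1 bits=0x1 at bit 6: 0x1140
lvl (6b) val=17 bits=0x11 at bit 0: 0x1151
word = 0x1151 → big-endian bytes:
  [0]=0x11  [1]=0x51

11 51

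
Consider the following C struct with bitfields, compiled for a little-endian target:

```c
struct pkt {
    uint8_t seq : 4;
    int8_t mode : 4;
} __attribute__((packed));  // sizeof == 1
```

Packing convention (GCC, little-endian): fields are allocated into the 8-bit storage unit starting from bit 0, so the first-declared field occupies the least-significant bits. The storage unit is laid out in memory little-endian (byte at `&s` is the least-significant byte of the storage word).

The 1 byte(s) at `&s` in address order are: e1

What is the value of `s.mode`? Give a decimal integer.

-2

[0]=0xe1 (little-endian) → word 0xe1
seq [0+:4] = (word>>0) & 0xf = 1
mode [4+:4] = (word>>4) & 0xf = 14  ←
mode signed 4b, MSB=1: 14 - 16 = -2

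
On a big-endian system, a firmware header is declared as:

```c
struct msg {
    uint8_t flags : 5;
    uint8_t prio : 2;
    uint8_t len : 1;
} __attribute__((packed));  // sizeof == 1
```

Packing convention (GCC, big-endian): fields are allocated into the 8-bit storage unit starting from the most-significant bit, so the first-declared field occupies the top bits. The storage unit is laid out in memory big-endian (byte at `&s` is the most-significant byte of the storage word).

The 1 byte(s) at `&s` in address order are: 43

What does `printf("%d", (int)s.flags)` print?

8

[0]=0x43 (big-endian) → word 0x43
flags [3+:5] = (word>>3) & 0x1f = 8  ←
prio [1+:2] = (word>>1) & 0x3 = 1
len [0+:1] = (word>>0) & 0x1 = 1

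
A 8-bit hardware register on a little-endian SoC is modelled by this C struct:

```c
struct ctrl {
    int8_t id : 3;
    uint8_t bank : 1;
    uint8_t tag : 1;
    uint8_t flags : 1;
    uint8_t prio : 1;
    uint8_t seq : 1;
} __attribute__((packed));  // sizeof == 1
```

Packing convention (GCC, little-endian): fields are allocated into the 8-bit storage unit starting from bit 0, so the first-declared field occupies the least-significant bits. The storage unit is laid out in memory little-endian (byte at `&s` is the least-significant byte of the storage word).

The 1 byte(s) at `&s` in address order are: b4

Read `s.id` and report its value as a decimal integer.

-4

[0]=0xb4 (little-endian) → word 0xb4
id [0+:3] = (word>>0) & 0x7 = 4  ←
bank [3+:1] = (word>>3) & 0x1 = 0
tag [4+:1] = (word>>4) & 0x1 = 1
flags [5+:1] = (word>>5) & 0x1 = 1
prio [6+:1] = (word>>6) & 0x1 = 0
seq [7+:1] = (word>>7) & 0x1 = 1
id signed 3b, MSB=1: 4 - 8 = -4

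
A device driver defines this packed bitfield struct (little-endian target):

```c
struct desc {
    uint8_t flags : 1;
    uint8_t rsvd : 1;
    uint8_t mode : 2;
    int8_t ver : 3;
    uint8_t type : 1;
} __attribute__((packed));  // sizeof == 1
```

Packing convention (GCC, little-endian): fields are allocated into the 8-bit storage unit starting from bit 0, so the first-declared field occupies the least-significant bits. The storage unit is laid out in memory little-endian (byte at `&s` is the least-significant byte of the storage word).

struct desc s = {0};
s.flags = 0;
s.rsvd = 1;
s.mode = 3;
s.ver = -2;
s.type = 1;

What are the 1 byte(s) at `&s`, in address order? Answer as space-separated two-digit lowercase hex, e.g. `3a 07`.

flags:1 = 0 → 0x0 << 0 → word 0x00
rsvd:1 = 1 → 0x1 << 1 → word 0x02
mode:2 = 3 → 0x3 << 2 → word 0x0e
ver:3 = -2 → 0x6 << 4 → word 0x6e
type:1 = 1 → 0x1 << 7 → word 0xee
word = 0xee → little-endian bytes:
  [0]=0xee

ee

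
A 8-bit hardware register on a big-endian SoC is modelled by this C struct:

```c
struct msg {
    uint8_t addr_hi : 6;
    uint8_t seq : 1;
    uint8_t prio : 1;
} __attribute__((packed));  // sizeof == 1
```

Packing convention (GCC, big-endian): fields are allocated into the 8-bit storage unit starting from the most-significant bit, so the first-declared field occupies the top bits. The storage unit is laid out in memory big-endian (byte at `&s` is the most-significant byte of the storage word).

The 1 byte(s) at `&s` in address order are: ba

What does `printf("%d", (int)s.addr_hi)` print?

[0]=0xba (big-endian) → word 0xba
addr_hi:6 @ bit 2 → (0xba>>2)&0x3f = 0x2e  ←
seq:1 @ bit 1 → (0xba>>1)&0x1 = 0x1
prio:1 @ bit 0 → (0xba>>0)&0x1 = 0x0

46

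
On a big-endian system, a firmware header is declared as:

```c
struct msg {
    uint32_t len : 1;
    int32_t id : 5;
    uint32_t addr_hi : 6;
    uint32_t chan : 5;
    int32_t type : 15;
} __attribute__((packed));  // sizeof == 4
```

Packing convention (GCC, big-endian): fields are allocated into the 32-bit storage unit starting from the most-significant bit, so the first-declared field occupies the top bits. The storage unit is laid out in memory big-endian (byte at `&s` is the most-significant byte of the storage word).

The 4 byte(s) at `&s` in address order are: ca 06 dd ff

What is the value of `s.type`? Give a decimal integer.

-8705

[0]=0xca [1]=0x06 [2]=0xdd [3]=0xff (big-endian) → word 0xca06ddff
len [31+:1] = (word>>31) & 0x1 = 1
id [26+:5] = (word>>26) & 0x1f = 18
addr_hi [20+:6] = (word>>20) & 0x3f = 32
chan [15+:5] = (word>>15) & 0x1f = 13
type [0+:15] = (word>>0) & 0x7fff = 24063  ←
type signed 15b, MSB=1: 24063 - 32768 = -8705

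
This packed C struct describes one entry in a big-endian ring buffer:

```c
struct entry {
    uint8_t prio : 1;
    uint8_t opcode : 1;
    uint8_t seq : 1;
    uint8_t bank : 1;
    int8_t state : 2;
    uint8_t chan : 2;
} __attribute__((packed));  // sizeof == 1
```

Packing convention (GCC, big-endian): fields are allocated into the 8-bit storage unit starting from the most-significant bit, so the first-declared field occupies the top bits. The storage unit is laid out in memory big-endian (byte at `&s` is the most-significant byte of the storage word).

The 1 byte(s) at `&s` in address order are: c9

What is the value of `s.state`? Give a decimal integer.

[0]=0xc9 (big-endian) → word 0xc9
prio:1 @ bit 7 → (0xc9>>7)&0x1 = 0x1
opcode:1 @ bit 6 → (0xc9>>6)&0x1 = 0x1
seq:1 @ bit 5 → (0xc9>>5)&0x1 = 0x0
bank:1 @ bit 4 → (0xc9>>4)&0x1 = 0x0
state:2 @ bit 2 → (0xc9>>2)&0x3 = 0x2  ←
chan:2 @ bit 0 → (0xc9>>0)&0x3 = 0x1
state signed 2b, MSB=1: 2 - 4 = -2

-2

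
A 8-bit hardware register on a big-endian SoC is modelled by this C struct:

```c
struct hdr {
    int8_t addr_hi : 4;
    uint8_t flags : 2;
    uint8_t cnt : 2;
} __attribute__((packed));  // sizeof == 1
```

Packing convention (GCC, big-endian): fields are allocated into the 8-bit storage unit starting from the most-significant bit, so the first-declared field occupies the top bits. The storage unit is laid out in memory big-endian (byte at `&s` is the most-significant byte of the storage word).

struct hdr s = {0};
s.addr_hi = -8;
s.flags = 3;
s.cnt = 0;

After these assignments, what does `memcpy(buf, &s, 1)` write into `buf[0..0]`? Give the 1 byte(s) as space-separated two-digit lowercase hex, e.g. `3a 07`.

8c

addr_hi (4b) val=-8 bits=0x8 at bit 4: 0x80
flags (2b) val=3 bits=0x3 at bit 2: 0x8c
cnt (2b) val=0 bits=0x0 at bit 0: 0x8c
word = 0x8c → big-endian bytes:
  [0]=0x8c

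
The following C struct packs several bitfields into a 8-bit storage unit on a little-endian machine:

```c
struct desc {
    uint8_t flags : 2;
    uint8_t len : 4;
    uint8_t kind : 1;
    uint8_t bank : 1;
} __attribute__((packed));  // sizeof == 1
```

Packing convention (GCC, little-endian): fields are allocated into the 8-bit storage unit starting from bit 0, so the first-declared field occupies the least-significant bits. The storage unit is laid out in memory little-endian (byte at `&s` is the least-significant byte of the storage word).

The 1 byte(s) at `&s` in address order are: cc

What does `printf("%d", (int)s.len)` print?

[0]=0xcc (little-endian) → word 0xcc
flags:2 @ bit 0 → (0xcc>>0)&0x3 = 0x0
len:4 @ bit 2 → (0xcc>>2)&0xf = 0x3  ←
kind:1 @ bit 6 → (0xcc>>6)&0x1 = 0x1
bank:1 @ bit 7 → (0xcc>>7)&0x1 = 0x1

3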